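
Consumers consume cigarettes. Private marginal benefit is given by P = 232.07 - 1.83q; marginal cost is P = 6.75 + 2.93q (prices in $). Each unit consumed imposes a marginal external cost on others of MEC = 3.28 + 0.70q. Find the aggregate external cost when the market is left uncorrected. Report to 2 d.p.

$939.51

Market equilibrium (private): 6.75 + 2.93q = 232.07 - 1.83q → q_m = 47.3361.
Total external cost = ∫₀^{q_m} (3.28 + 0.70q) dq = 3.28×47.3361 + ½×0.70×47.3361² = 939.5096.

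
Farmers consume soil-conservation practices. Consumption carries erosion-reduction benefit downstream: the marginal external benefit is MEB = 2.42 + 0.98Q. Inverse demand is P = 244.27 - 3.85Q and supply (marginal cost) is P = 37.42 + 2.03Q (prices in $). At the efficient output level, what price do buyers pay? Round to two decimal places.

Social marginal benefit = demand + MEB = 246.69 - 2.87Q.
Set SMB = MC: 246.69 - 2.87Q = 37.42 + 2.03Q → Q* = 42.7082.
Consumer price on the demand curve at Q*: 244.27 − 3.85×42.7082 = 79.8434.

P = $79.84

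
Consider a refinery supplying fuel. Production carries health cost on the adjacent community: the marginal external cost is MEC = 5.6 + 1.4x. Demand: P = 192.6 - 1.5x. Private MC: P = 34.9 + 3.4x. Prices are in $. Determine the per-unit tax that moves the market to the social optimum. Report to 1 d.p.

Social marginal cost = private MC + MEC = 40.5 + 4.8x.
Set SMC = demand: 40.5 + 4.8x = 192.6 - 1.5x → x* = 24.1429.
The Pigouvian tax equals MEC at x*: 5.6 + 1.4×24.1429 = 39.4001.

tax = $39.4 per unit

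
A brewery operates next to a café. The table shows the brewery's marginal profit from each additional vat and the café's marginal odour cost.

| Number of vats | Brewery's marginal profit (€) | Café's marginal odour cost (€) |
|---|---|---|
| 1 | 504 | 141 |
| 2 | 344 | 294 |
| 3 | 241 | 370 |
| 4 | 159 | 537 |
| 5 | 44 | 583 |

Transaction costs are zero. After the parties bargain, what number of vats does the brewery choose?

2

Bargaining reaches the level where marginal profit last exceeds marginal odour cost.
That holds through level 2 (344 ≥ 294) but not at 3 (241 < 370).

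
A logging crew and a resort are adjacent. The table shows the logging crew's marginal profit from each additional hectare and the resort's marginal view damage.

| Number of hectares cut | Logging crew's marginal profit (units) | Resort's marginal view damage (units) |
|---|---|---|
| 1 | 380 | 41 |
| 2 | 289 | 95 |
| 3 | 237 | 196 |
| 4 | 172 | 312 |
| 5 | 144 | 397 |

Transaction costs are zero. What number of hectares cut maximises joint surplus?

3

Bargaining reaches the level where marginal profit last exceeds marginal view damage.
That holds through level 3 (237 ≥ 196) but not at 4 (172 < 312).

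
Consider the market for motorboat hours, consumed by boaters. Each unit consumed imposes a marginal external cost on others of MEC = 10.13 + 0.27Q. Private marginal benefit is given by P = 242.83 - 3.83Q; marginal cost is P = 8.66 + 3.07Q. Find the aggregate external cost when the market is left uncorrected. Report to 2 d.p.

Market equilibrium (private): 8.66 + 3.07Q = 242.83 - 3.83Q → Q_m = 33.9377.
Total external cost = ∫₀^{Q_m} (10.13 + 0.27Q) dQ = 10.13×33.9377 + ½×0.27×33.9377² = 499.2775.

499.28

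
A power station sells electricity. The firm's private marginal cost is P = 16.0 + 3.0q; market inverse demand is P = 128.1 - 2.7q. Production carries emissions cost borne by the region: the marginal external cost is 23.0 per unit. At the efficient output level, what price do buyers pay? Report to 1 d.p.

Social marginal cost = private MC + MEC = 39.0 + 3.0q.
Set SMC = demand: 39.0 + 3.0q = 128.1 - 2.7q → q* = 15.6316.
Consumer price on the demand curve at q*: 128.1 − 2.7×15.6316 = 85.8947.

P = 85.9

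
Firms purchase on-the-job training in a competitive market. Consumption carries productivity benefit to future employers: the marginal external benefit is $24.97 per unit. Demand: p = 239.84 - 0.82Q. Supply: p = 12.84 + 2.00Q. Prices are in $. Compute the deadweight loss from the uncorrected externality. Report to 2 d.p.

Market equilibrium (private): 12.84 + 2.00Q = 239.84 - 0.82Q → Q_m = 80.4965.
Social marginal benefit = demand + MEB = 264.81 - 0.82Q.
Set SMB = MC: 264.81 - 0.82Q = 12.84 + 2.00Q → Q* = 89.3511.
The welfare-loss triangle has base |Q_m − Q*| and height MEB(Q_m) (the vertical gap between SMB and MC is zero at Q* and MEB at Q_m).
DWL = ½ × 8.8546 × 24.9700 = 110.5497.

DWL = $110.55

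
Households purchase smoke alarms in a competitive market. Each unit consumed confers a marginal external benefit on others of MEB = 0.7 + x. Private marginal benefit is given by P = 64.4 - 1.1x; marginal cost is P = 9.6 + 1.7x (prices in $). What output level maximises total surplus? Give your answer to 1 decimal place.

x* = 30.8

Social marginal benefit = demand + MEB = 65.1 - 0.1x.
Set SMB = MC: 65.1 - 0.1x = 9.6 + 1.7x → x* = 30.8333.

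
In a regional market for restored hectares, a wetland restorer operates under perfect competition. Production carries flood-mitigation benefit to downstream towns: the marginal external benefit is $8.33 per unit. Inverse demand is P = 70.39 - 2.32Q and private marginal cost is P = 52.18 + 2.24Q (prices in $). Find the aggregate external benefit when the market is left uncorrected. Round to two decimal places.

Market equilibrium (private): 52.18 + 2.24Q = 70.39 - 2.32Q → Q_m = 3.9934.
Total external benefit = MEB × Q_m = 8.33 × 3.9934 = 33.2650.

$33.27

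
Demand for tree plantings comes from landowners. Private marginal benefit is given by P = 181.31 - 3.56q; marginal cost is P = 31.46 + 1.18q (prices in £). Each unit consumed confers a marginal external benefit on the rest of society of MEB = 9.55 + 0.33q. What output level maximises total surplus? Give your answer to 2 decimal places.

q* = 36.15

Social marginal benefit = demand + MEB = 190.86 - 3.23q.
Set SMB = MC: 190.86 - 3.23q = 31.46 + 1.18q → q* = 36.1451.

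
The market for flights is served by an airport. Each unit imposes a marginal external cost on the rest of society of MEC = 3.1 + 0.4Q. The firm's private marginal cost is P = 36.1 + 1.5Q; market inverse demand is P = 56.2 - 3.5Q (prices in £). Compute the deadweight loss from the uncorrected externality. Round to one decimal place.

Market equilibrium (private): 36.1 + 1.5Q = 56.2 - 3.5Q → Q_m = 4.0200.
Social marginal cost = private MC + MEC = 39.2 + 1.9Q.
Set SMC = demand: 39.2 + 1.9Q = 56.2 - 3.5Q → Q* = 3.1481.
The welfare-loss triangle has base |Q_m − Q*| and height MEC(Q_m) (the vertical gap between SMC and demand is zero at Q* and MEC at Q_m).
DWL = ½ × 0.8719 × 4.7080 = 2.0525.

DWL = £2.1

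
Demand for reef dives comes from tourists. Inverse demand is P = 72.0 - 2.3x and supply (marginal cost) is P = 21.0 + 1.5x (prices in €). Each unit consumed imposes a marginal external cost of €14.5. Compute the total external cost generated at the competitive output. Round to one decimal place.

Market equilibrium (private): 21.0 + 1.5x = 72.0 - 2.3x → x_m = 13.4211.
Total external cost = MEC × x_m = 14.5 × 13.4211 = 194.6060.

€194.6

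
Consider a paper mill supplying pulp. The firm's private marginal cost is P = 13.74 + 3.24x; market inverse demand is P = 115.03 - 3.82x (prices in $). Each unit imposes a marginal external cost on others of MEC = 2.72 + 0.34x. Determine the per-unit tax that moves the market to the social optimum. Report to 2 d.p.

Social marginal cost = private MC + MEC = 16.46 + 3.58x.
Set SMC = demand: 16.46 + 3.58x = 115.03 - 3.82x → x* = 13.3203.
The Pigouvian tax equals MEC at x*: 2.72 + 0.34×13.3203 = 7.2489.

tax = $7.25 per unit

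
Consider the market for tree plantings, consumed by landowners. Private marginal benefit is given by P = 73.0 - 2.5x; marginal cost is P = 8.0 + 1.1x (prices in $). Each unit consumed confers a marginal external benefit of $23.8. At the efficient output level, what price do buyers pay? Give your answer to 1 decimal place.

Social marginal benefit = demand + MEB = 96.8 - 2.5x.
Set SMB = MC: 96.8 - 2.5x = 8.0 + 1.1x → x* = 24.6667.
Consumer price on the demand curve at x*: 73.0 − 2.5×24.6667 = 11.3333.

P = $11.3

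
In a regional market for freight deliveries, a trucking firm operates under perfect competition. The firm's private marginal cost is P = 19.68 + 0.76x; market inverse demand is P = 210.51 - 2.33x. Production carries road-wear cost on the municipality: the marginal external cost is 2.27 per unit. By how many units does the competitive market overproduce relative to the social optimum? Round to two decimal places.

0.73 units

Market equilibrium (private): 19.68 + 0.76x = 210.51 - 2.33x → x_m = 61.7573.
Social marginal cost = private MC + MEC = 21.95 + 0.76x.
Set SMC = demand: 21.95 + 0.76x = 210.51 - 2.33x → x* = 61.0227.
Gap = |61.7573 − 61.0227| = 0.7346.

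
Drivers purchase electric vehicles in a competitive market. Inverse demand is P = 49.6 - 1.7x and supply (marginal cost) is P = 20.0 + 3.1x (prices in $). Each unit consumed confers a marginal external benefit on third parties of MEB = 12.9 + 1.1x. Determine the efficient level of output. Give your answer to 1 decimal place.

x* = 11.5

Social marginal benefit = demand + MEB = 62.5 - 0.6x.
Set SMB = MC: 62.5 - 0.6x = 20.0 + 3.1x → x* = 11.4865.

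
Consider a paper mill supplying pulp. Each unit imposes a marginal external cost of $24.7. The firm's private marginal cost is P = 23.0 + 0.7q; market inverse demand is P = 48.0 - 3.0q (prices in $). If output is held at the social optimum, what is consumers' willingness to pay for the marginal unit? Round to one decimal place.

Social marginal cost = private MC + MEC = 47.7 + 0.7q.
Set SMC = demand: 47.7 + 0.7q = 48.0 - 3.0q → q* = 0.0811.
Consumer price on the demand curve at q*: 48.0 − 3.0×0.0811 = 47.7567.

P = $47.8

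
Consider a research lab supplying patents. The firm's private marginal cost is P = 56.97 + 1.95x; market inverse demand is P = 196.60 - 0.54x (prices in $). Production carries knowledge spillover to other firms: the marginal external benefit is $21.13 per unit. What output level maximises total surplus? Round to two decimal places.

x* = 64.56

Social marginal cost = private MC − MEB = 35.84 + 1.95x.
Set SMC = demand: 35.84 + 1.95x = 196.60 - 0.54x → x* = 64.5622.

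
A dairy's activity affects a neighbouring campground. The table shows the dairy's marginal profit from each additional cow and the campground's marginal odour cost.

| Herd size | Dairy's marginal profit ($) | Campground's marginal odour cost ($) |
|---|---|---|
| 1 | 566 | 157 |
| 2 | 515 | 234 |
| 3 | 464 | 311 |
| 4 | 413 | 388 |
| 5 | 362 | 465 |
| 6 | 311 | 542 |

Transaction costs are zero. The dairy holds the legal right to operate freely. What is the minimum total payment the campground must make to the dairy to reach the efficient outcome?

Left alone the dairy would choose level 6 (marginal profit stays positive).
Efficient level: k* = 4 (marginal profit ≥ marginal odour cost through 4).
The campground must at least cover the dairy's forgone profit from cutting 6→4: 362 + 311 = 673.

$673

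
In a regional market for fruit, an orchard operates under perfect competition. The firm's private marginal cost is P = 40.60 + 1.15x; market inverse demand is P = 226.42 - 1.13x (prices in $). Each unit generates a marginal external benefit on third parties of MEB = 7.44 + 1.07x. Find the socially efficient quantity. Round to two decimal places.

Social marginal cost = private MC − MEB = 33.16 + 0.08x.
Set SMC = demand: 33.16 + 0.08x = 226.42 - 1.13x → x* = 159.7190.

x* = 159.72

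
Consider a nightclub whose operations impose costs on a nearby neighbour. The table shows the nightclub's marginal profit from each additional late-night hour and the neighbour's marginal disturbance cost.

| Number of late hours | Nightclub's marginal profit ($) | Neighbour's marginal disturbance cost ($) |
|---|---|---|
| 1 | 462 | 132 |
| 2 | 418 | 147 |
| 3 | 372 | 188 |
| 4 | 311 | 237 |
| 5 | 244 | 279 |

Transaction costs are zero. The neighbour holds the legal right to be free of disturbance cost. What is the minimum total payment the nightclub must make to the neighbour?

Efficient level: marginal profit ≥ marginal disturbance cost through level 4, so k* = 4.
With the neighbour holding the right, the nightclub must at least compensate total damage at k*: 132 + 147 + 188 + 237 = 704.

$704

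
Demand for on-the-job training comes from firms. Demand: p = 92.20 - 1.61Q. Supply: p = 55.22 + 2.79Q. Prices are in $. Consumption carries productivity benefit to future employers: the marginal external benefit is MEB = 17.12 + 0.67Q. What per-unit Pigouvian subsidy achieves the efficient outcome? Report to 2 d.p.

subsidy = $26.84 per unit

Social marginal benefit = demand + MEB = 109.32 - 0.94Q.
Set SMB = MC: 109.32 - 0.94Q = 55.22 + 2.79Q → Q* = 14.5040.
The Pigouvian subsidy equals MEB at Q*: 17.12 + 0.67×14.5040 = 26.8377.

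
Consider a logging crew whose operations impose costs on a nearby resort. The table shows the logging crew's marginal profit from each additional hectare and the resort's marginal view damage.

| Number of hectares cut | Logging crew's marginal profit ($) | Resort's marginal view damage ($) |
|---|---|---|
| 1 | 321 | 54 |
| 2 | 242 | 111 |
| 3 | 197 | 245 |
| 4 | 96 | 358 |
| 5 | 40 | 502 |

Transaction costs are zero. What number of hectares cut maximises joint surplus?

Bargaining reaches the level where marginal profit last exceeds marginal view damage.
That holds through level 2 (242 ≥ 111) but not at 3 (197 < 245).

2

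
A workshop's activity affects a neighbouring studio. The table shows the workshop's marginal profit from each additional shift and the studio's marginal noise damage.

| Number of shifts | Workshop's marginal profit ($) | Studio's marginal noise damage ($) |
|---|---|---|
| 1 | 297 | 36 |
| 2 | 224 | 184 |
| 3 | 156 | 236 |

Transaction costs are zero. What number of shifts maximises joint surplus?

2

Bargaining reaches the level where marginal profit last exceeds marginal noise damage.
That holds through level 2 (224 ≥ 184) but not at 3 (156 < 236).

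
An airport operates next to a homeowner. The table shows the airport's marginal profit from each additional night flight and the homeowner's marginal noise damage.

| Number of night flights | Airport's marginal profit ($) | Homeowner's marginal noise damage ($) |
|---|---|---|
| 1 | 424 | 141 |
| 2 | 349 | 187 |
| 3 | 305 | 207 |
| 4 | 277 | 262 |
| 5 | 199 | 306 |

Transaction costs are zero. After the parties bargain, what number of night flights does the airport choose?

4

Bargaining reaches the level where marginal profit last exceeds marginal noise damage.
That holds through level 4 (277 ≥ 262) but not at 5 (199 < 306).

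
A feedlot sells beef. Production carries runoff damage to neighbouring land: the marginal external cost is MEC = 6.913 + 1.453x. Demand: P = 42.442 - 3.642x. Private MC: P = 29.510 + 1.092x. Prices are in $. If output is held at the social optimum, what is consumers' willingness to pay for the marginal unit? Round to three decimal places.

Social marginal cost = private MC + MEC = 36.423 + 2.545x.
Set SMC = demand: 36.423 + 2.545x = 42.442 - 3.642x → x* = 0.9728.
Consumer price on the demand curve at x*: 42.442 − 3.642×0.9728 = 38.8991.

P = $38.899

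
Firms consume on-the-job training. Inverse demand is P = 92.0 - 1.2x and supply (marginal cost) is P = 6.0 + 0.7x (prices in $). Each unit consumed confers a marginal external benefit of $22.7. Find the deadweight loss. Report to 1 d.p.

DWL = $135.6

Market equilibrium (private): 6.0 + 0.7x = 92.0 - 1.2x → x_m = 45.2632.
Social marginal benefit = demand + MEB = 114.7 - 1.2x.
Set SMB = MC: 114.7 - 1.2x = 6.0 + 0.7x → x* = 57.2105.
Height of the DWL triangle at x_m is SMB(x_m) − MC(x_m) = MEB(x_m) = 22.7000.
DWL = ½ × 11.9473 × 22.7000 = 135.6019.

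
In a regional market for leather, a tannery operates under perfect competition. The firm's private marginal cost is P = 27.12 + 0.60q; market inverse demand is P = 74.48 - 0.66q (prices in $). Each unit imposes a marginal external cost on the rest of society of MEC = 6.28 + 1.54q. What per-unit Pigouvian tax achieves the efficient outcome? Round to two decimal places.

tax = $28.87 per unit

Social marginal cost = private MC + MEC = 33.40 + 2.14q.
Set SMC = demand: 33.40 + 2.14q = 74.48 - 0.66q → q* = 14.6714.
The Pigouvian tax equals MEC at q*: 6.28 + 1.54×14.6714 = 28.8740.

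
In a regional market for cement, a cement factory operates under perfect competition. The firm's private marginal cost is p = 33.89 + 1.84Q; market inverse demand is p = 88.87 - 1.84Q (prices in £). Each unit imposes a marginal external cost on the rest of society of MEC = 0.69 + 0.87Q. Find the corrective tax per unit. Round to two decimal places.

Social marginal cost = private MC + MEC = 34.58 + 2.71Q.
Set SMC = demand: 34.58 + 2.71Q = 88.87 - 1.84Q → Q* = 11.9319.
The Pigouvian tax equals MEC at Q*: 0.69 + 0.87×11.9319 = 11.0708.

tax = £11.07 per unit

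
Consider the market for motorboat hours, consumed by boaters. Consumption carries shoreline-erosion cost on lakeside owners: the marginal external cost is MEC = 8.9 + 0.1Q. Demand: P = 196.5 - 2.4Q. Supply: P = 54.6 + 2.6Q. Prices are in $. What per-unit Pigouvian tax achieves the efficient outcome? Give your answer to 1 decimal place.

Social marginal benefit = demand − MEC = 187.6 - 2.5Q.
Set SMB = MC: 187.6 - 2.5Q = 54.6 + 2.6Q → Q* = 26.0784.
The Pigouvian tax equals MEC at Q*: 8.9 + 0.1×26.0784 = 11.5078.

tax = $11.5 per unit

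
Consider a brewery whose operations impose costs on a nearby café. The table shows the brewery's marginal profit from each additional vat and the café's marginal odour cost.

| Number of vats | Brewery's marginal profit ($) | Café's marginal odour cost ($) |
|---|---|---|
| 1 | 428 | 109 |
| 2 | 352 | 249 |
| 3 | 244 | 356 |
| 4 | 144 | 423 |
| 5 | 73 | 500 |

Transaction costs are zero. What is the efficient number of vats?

Bargaining reaches the level where marginal profit last exceeds marginal odour cost.
That holds through level 2 (352 ≥ 249) but not at 3 (244 < 356).

2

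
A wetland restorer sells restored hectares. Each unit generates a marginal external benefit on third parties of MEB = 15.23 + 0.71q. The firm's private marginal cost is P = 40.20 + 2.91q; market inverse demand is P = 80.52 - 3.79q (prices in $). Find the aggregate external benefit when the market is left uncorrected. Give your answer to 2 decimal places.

Market equilibrium (private): 40.20 + 2.91q = 80.52 - 3.79q → q_m = 6.0179.
Total external benefit = ∫₀^{q_m} (15.23 + 0.71q) dq = 15.23×6.0179 + ½×0.71×6.0179² = 104.5090.

$104.51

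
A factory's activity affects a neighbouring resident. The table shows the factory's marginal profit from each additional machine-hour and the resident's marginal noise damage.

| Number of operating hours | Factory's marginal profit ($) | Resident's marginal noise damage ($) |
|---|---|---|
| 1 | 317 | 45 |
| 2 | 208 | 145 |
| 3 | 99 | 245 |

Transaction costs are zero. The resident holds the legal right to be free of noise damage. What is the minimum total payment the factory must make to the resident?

Efficient level: marginal profit ≥ marginal noise damage through level 2, so k* = 2.
With the resident holding the right, the factory must at least compensate total damage at k*: 45 + 145 = 190.

$190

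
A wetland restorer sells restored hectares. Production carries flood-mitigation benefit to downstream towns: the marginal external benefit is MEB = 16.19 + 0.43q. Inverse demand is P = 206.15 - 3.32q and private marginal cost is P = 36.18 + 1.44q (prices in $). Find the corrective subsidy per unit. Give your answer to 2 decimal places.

Social marginal cost = private MC − MEB = 19.99 + 1.01q.
Set SMC = demand: 19.99 + 1.01q = 206.15 - 3.32q → q* = 42.9931.
The Pigouvian subsidy equals MEB at q*: 16.19 + 0.43×42.9931 = 34.6770.

subsidy = $34.68 per unit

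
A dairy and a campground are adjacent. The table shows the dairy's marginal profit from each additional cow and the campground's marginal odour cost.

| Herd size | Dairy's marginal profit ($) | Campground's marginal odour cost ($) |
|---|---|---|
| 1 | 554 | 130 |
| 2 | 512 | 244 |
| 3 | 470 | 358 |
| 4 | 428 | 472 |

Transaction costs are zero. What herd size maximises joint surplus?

3

Bargaining reaches the level where marginal profit last exceeds marginal odour cost.
That holds through level 3 (470 ≥ 358) but not at 4 (428 < 472).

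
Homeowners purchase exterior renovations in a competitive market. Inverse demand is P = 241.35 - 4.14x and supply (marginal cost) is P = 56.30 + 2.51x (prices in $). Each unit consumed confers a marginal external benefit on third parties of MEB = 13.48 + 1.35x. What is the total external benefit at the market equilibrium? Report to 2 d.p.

$897.79

Market equilibrium (private): 56.30 + 2.51x = 241.35 - 4.14x → x_m = 27.8271.
Total external benefit = ∫₀^{x_m} (13.48 + 1.35x) dx = 13.48×27.8271 + ½×1.35×27.8271² = 897.7939.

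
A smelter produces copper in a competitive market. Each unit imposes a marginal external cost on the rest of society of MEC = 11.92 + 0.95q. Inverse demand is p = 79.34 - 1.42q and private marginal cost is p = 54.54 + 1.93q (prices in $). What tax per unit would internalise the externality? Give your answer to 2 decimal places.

Social marginal cost = private MC + MEC = 66.46 + 2.88q.
Set SMC = demand: 66.46 + 2.88q = 79.34 - 1.42q → q* = 2.9953.
The Pigouvian tax equals MEC at q*: 11.92 + 0.95×2.9953 = 14.7655.

tax = $14.77 per unit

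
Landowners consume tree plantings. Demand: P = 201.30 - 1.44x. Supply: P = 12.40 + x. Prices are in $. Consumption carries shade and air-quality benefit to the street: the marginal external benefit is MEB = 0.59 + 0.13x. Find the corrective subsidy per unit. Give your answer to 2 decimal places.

subsidy = $11.25 per unit

Social marginal benefit = demand + MEB = 201.89 - 1.31x.
Set SMB = MC: 201.89 - 1.31x = 12.40 + x → x* = 82.0303.
The Pigouvian subsidy equals MEB at x*: 0.59 + 0.13×82.0303 = 11.2539.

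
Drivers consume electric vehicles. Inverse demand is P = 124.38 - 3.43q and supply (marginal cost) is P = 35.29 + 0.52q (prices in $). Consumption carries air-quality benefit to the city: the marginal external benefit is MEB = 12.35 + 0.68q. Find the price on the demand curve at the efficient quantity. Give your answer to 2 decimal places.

P = $17.98

Social marginal benefit = demand + MEB = 136.73 - 2.75q.
Set SMB = MC: 136.73 - 2.75q = 35.29 + 0.52q → q* = 31.0214.
Consumer price on the demand curve at q*: 124.38 − 3.43×31.0214 = 17.9766.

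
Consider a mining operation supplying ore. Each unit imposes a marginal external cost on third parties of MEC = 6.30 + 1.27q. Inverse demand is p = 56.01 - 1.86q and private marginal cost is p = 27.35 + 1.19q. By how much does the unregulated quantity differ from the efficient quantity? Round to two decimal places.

4.22 units

Market equilibrium (private): 27.35 + 1.19q = 56.01 - 1.86q → q_m = 9.3967.
Social marginal cost = private MC + MEC = 33.65 + 2.46q.
Set SMC = demand: 33.65 + 2.46q = 56.01 - 1.86q → q* = 5.1759.
Gap = |9.3967 − 5.1759| = 4.2208.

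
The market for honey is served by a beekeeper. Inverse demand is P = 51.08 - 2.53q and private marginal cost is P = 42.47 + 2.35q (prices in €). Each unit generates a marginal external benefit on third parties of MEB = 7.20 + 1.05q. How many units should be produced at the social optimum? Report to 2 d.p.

q* = 4.13

Social marginal cost = private MC − MEB = 35.27 + 1.30q.
Set SMC = demand: 35.27 + 1.30q = 51.08 - 2.53q → q* = 4.1279.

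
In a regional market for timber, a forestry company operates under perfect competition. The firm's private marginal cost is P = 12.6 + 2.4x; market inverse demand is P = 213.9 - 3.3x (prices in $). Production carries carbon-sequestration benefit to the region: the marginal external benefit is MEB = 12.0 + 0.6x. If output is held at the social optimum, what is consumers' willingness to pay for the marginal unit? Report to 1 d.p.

P = $75.9

Social marginal cost = private MC − MEB = 0.6 + 1.8x.
Set SMC = demand: 0.6 + 1.8x = 213.9 - 3.3x → x* = 41.8235.
Consumer price on the demand curve at x*: 213.9 − 3.3×41.8235 = 75.8825.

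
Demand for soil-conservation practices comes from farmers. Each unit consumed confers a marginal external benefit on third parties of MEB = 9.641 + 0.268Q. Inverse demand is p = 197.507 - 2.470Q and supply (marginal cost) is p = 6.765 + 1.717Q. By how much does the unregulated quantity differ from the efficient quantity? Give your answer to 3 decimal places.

Market equilibrium (private): 6.765 + 1.717Q = 197.507 - 2.470Q → Q_m = 45.5558.
Social marginal benefit = demand + MEB = 207.148 - 2.202Q.
Set SMB = MC: 207.148 - 2.202Q = 6.765 + 1.717Q → Q* = 51.1312.
Gap = |45.5558 − 51.1312| = 5.5754.

5.575 units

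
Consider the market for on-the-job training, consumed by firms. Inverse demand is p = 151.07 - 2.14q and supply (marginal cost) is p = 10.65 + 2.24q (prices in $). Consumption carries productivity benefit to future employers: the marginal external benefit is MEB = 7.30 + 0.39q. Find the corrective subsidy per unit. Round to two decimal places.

subsidy = $21.74 per unit

Social marginal benefit = demand + MEB = 158.37 - 1.75q.
Set SMB = MC: 158.37 - 1.75q = 10.65 + 2.24q → q* = 37.0226.
The Pigouvian subsidy equals MEB at q*: 7.30 + 0.39×37.0226 = 21.7388.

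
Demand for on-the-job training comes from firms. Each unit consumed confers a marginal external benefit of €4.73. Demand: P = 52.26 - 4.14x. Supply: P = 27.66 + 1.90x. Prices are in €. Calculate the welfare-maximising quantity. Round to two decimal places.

Social marginal benefit = demand + MEB = 56.99 - 4.14x.
Set SMB = MC: 56.99 - 4.14x = 27.66 + 1.90x → x* = 4.8560.

x* = 4.86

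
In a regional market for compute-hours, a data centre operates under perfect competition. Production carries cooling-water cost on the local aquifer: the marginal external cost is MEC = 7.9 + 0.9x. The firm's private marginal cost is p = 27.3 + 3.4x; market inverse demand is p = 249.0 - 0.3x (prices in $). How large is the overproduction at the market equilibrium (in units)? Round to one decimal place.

13.4 units

Market equilibrium (private): 27.3 + 3.4x = 249.0 - 0.3x → x_m = 59.9189.
Social marginal cost = private MC + MEC = 35.2 + 4.3x.
Set SMC = demand: 35.2 + 4.3x = 249.0 - 0.3x → x* = 46.4783.
Gap = |59.9189 − 46.4783| = 13.4406.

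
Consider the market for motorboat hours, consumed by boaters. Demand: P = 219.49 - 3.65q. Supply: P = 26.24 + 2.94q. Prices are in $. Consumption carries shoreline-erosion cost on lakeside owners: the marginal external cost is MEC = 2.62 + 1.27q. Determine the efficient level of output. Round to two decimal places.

Social marginal benefit = demand − MEC = 216.87 - 4.92q.
Set SMB = MC: 216.87 - 4.92q = 26.24 + 2.94q → q* = 24.2532.

q* = 24.25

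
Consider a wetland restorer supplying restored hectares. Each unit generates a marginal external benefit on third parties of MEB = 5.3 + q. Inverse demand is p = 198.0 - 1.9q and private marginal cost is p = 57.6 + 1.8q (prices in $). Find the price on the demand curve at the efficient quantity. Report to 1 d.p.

P = $95.5

Social marginal cost = private MC − MEB = 52.3 + 0.8q.
Set SMC = demand: 52.3 + 0.8q = 198.0 - 1.9q → q* = 53.9630.
Consumer price on the demand curve at q*: 198.0 − 1.9×53.9630 = 95.4703.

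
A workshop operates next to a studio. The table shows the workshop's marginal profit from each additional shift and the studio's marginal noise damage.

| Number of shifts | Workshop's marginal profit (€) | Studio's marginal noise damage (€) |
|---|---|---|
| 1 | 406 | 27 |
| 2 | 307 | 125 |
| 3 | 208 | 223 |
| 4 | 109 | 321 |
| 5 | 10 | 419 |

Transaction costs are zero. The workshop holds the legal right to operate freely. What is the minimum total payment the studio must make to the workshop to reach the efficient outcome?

€327

Left alone the workshop would choose level 5 (marginal profit stays positive).
Efficient level: k* = 2 (marginal profit ≥ marginal noise damage through 2).
The studio must at least cover the workshop's forgone profit from cutting 5→2: 208 + 109 + 10 = 327.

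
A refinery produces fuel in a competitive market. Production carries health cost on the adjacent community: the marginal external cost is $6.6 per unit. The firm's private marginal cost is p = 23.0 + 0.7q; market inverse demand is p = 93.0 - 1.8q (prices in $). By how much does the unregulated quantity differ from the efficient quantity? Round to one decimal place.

Market equilibrium (private): 23.0 + 0.7q = 93.0 - 1.8q → q_m = 28.0000.
Social marginal cost = private MC + MEC = 29.6 + 0.7q.
Set SMC = demand: 29.6 + 0.7q = 93.0 - 1.8q → q* = 25.3600.
Gap = |28.0000 − 25.3600| = 2.6400.

2.6 units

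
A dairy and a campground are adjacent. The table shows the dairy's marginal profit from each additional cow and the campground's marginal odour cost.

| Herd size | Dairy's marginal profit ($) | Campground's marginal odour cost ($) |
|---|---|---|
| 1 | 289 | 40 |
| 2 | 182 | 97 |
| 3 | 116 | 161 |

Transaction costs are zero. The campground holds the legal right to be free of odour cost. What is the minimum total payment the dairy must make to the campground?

$137

Efficient level: marginal profit ≥ marginal odour cost through level 2, so k* = 2.
With the campground holding the right, the dairy must at least compensate total damage at k*: 40 + 97 = 137.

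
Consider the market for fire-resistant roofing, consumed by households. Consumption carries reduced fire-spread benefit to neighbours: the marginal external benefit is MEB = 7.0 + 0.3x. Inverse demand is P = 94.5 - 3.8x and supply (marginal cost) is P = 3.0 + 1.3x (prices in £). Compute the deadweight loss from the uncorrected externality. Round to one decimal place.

DWL = £16.0

Market equilibrium (private): 3.0 + 1.3x = 94.5 - 3.8x → x_m = 17.9412.
Social marginal benefit = demand + MEB = 101.5 - 3.5x.
Set SMB = MC: 101.5 - 3.5x = 3.0 + 1.3x → x* = 20.5208.
Height of the DWL triangle at x_m is SMB(x_m) − MC(x_m) = MEB(x_m) = 12.3824.
DWL = ½ × 2.5796 × 12.3824 = 15.9708.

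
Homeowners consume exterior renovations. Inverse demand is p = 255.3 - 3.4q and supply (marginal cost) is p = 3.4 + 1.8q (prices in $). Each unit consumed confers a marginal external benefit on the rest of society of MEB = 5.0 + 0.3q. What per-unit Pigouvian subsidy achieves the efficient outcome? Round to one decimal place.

Social marginal benefit = demand + MEB = 260.3 - 3.1q.
Set SMB = MC: 260.3 - 3.1q = 3.4 + 1.8q → q* = 52.4286.
The Pigouvian subsidy equals MEB at q*: 5.0 + 0.3×52.4286 = 20.7286.

subsidy = $20.7 per unit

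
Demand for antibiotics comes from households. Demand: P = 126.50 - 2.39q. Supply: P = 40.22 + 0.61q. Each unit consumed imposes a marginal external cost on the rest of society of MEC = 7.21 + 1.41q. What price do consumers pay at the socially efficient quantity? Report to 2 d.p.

Social marginal benefit = demand − MEC = 119.29 - 3.80q.
Set SMB = MC: 119.29 - 3.80q = 40.22 + 0.61q → q* = 17.9297.
Consumer price on the demand curve at q*: 126.50 − 2.39×17.9297 = 83.6480.

P = 83.65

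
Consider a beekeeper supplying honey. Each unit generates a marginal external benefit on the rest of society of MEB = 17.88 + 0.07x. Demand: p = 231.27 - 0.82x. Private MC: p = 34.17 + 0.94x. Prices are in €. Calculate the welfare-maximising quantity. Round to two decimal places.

x* = 127.21

Social marginal cost = private MC − MEB = 16.29 + 0.87x.
Set SMC = demand: 16.29 + 0.87x = 231.27 - 0.82x → x* = 127.2071.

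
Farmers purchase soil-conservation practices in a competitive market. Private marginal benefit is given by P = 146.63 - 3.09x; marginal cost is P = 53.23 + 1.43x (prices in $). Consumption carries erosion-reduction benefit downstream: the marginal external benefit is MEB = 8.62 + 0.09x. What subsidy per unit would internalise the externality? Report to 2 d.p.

Social marginal benefit = demand + MEB = 155.25 - 3.00x.
Set SMB = MC: 155.25 - 3.00x = 53.23 + 1.43x → x* = 23.0293.
The Pigouvian subsidy equals MEB at x*: 8.62 + 0.09×23.0293 = 10.6926.

subsidy = $10.69 per unit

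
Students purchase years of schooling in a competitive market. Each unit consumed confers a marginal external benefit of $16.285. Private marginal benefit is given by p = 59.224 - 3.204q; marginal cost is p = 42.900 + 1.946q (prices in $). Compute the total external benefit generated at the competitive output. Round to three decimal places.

Market equilibrium (private): 42.900 + 1.946q = 59.224 - 3.204q → q_m = 3.1697.
Total external benefit = MEB × q_m = 16.285 × 3.1697 = 51.6186.

$51.619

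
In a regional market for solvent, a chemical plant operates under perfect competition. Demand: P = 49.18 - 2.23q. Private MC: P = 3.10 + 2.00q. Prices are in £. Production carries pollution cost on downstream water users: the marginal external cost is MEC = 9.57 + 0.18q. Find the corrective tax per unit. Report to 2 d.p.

tax = £11.06 per unit

Social marginal cost = private MC + MEC = 12.67 + 2.18q.
Set SMC = demand: 12.67 + 2.18q = 49.18 - 2.23q → q* = 8.2789.
The Pigouvian tax equals MEC at q*: 9.57 + 0.18×8.2789 = 11.0602.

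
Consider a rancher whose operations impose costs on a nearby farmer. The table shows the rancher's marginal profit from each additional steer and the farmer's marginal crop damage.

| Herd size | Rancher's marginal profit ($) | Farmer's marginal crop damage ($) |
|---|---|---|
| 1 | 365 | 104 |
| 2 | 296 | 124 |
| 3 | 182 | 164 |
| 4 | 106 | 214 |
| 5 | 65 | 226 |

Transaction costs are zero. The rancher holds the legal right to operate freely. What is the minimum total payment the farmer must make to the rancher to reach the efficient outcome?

Left alone the rancher would choose level 5 (marginal profit stays positive).
Efficient level: k* = 3 (marginal profit ≥ marginal crop damage through 3).
The farmer must at least cover the rancher's forgone profit from cutting 5→3: 106 + 65 = 171.

$171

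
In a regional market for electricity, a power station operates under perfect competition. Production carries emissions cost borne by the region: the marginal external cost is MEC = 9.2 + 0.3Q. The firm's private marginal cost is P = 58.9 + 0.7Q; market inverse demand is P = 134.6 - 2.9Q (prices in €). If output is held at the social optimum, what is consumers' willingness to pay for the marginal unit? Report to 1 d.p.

P = €85.2

Social marginal cost = private MC + MEC = 68.1 + Q.
Set SMC = demand: 68.1 + Q = 134.6 - 2.9Q → Q* = 17.0513.
Consumer price on the demand curve at Q*: 134.6 − 2.9×17.0513 = 85.1512.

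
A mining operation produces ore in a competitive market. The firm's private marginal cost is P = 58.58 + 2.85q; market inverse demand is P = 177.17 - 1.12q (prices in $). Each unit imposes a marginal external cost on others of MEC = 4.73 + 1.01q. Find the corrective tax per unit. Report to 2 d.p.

tax = $27.82 per unit

Social marginal cost = private MC + MEC = 63.31 + 3.86q.
Set SMC = demand: 63.31 + 3.86q = 177.17 - 1.12q → q* = 22.8635.
The Pigouvian tax equals MEC at q*: 4.73 + 1.01×22.8635 = 27.8221.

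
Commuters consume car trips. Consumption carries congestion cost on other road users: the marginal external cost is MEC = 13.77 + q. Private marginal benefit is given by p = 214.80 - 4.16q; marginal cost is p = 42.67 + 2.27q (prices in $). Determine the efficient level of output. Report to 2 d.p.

q* = 21.31

Social marginal benefit = demand − MEC = 201.03 - 5.16q.
Set SMB = MC: 201.03 - 5.16q = 42.67 + 2.27q → q* = 21.3136.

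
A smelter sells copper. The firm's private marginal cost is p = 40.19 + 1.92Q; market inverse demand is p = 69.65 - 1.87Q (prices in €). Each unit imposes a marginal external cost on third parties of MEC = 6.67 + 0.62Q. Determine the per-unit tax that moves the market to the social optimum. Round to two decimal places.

Social marginal cost = private MC + MEC = 46.86 + 2.54Q.
Set SMC = demand: 46.86 + 2.54Q = 69.65 - 1.87Q → Q* = 5.1678.
The Pigouvian tax equals MEC at Q*: 6.67 + 0.62×5.1678 = 9.8740.

tax = €9.87 per unit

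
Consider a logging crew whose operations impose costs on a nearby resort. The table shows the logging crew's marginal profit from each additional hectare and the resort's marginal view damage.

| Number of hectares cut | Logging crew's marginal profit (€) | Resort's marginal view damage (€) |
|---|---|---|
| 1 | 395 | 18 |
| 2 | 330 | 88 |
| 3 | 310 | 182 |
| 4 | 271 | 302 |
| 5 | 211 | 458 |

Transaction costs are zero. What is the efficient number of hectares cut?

3

Bargaining reaches the level where marginal profit last exceeds marginal view damage.
That holds through level 3 (310 ≥ 182) but not at 4 (271 < 302).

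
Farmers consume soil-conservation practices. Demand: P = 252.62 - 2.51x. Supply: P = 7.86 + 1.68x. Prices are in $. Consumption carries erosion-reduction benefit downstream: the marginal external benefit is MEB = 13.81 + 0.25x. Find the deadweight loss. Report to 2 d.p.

Market equilibrium (private): 7.86 + 1.68x = 252.62 - 2.51x → x_m = 58.4153.
Social marginal benefit = demand + MEB = 266.43 - 2.26x.
Set SMB = MC: 266.43 - 2.26x = 7.86 + 1.68x → x* = 65.6269.
The loss is the area between SMB and MC from x* to x_m; with linear curves that's a triangle of height MEB(x_m).
DWL = ½ × 7.2116 × 28.4138 = 102.4545.

DWL = $102.45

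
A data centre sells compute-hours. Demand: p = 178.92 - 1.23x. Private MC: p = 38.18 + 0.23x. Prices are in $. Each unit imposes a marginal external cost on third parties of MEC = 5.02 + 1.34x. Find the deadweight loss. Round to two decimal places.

Market equilibrium (private): 38.18 + 0.23x = 178.92 - 1.23x → x_m = 96.3973.
Social marginal cost = private MC + MEC = 43.20 + 1.57x.
Set SMC = demand: 43.20 + 1.57x = 178.92 - 1.23x → x* = 48.4714.
Height of the DWL triangle at x_m is SMC(x_m) − demand(x_m) = MEC(x_m) = 134.1923.
DWL = ½ × 47.9259 × 134.1923 = 3215.6434.

DWL = $3215.64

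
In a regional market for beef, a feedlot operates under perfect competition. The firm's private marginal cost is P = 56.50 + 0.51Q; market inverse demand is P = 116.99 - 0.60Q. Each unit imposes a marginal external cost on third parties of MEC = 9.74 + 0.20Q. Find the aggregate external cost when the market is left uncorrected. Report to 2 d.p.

827.76

Market equilibrium (private): 56.50 + 0.51Q = 116.99 - 0.60Q → Q_m = 54.4955.
Total external cost = ∫₀^{Q_m} (9.74 + 0.20Q) dQ = 9.74×54.4955 + ½×0.20×54.4955² = 827.7621.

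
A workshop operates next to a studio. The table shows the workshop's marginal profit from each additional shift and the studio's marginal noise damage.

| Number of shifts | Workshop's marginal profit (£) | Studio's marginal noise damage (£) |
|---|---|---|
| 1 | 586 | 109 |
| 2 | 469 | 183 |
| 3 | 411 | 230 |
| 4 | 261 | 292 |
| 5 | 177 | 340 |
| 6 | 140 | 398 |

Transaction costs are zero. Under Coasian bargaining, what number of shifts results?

3

Bargaining reaches the level where marginal profit last exceeds marginal noise damage.
That holds through level 3 (411 ≥ 230) but not at 4 (261 < 292).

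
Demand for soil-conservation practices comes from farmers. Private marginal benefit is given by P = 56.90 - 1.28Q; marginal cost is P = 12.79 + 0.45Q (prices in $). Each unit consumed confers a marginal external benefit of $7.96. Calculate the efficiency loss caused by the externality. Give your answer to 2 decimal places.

Market equilibrium (private): 12.79 + 0.45Q = 56.90 - 1.28Q → Q_m = 25.4971.
Social marginal benefit = demand + MEB = 64.86 - 1.28Q.
Set SMB = MC: 64.86 - 1.28Q = 12.79 + 0.45Q → Q* = 30.0983.
Height of the DWL triangle at Q_m is SMB(Q_m) − MC(Q_m) = MEB(Q_m) = 7.9600.
DWL = ½ × 4.6012 × 7.9600 = 18.3128.

DWL = $18.31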